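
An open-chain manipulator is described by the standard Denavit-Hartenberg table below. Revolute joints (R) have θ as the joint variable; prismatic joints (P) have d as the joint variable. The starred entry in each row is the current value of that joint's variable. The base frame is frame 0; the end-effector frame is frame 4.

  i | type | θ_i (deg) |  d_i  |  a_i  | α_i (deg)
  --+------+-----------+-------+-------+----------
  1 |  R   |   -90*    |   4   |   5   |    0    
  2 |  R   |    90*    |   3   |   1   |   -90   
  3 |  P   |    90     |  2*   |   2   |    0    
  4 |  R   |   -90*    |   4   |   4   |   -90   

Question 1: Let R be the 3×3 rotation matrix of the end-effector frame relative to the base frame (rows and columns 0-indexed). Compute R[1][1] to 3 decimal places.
End-effector y-axis (col 1 of R) = (0.0000,-1.0000,-0.0000)
R[1][1] = -1.0000

-1.000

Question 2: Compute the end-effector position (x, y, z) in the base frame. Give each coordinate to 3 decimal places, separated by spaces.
after link 1: o_1 = (0.0000, -5.0000, 4.0000)
after link 2: o_2 = (1.0000, -5.0000, 7.0000)
after link 3: o_3 = (1.0000, -3.0000, 5.0000)
after link 4: o_4 = (5.0000, 1.0000, 5.0000)

5.000 1.000 5.000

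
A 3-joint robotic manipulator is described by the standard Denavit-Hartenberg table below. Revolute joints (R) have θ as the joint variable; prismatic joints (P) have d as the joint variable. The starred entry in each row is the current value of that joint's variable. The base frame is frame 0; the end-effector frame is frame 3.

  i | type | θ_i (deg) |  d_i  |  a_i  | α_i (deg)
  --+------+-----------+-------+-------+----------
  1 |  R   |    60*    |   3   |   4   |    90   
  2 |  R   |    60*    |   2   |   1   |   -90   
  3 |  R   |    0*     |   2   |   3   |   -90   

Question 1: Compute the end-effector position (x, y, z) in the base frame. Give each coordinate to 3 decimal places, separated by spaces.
3.866 2.696 7.464

after link 1: o_1 = (2.0000, 3.4641, 3.0000)
after link 2: o_2 = (3.9821, 2.8971, 3.8660)
after link 3: o_3 = (3.8660, 2.6962, 7.4641)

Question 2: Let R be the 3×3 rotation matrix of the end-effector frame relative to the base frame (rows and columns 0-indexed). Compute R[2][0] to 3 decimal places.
0.866

End-effector x-axis (col 0 of R) = (0.2500,0.4330,0.8660)
R[2][0] = 0.8660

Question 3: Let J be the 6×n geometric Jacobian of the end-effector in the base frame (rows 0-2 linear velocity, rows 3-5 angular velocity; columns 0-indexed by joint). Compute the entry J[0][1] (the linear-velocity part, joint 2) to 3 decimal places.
axis z_1 = (0.8660,-0.5000,0.0000); lever o_n−o_1 = (1.8660,-0.7679,4.4641)
cross product → J_v[:, 1] = (-2.2321,-3.8660,0.2679)
J_ω[:, 1] = z_1
entry J[0][1] = -2.2321

-2.232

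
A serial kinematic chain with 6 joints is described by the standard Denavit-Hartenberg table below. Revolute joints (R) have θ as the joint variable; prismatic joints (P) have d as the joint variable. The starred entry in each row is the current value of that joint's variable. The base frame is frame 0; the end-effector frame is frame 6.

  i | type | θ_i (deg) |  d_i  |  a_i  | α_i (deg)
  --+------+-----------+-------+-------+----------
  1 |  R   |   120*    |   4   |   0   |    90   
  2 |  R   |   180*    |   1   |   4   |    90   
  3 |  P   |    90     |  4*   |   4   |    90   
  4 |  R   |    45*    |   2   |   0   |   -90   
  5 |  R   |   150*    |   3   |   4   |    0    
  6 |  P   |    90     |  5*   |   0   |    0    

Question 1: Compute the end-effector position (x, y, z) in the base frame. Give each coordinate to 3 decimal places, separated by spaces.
-0.690 -5.017 11.207

after link 1: o_1 = (0.0000, 0.0000, 4.0000)
after link 2: o_2 = (2.8660, -2.9641, 4.0000)
after link 3: o_3 = (6.3301, -0.9641, 8.0000)
after link 4: o_4 = (7.3301, -2.6962, 8.0000)
after link 5: o_5 = (2.3717, -3.2495, 7.6718)
after link 6: o_6 = (-0.6902, -5.0173, 11.2074)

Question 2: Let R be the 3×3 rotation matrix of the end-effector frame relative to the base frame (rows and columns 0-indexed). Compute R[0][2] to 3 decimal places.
End-effector z-axis (col 2 of R) = (-0.6124,-0.3536,0.7071)
R[0][2] = -0.6124

-0.612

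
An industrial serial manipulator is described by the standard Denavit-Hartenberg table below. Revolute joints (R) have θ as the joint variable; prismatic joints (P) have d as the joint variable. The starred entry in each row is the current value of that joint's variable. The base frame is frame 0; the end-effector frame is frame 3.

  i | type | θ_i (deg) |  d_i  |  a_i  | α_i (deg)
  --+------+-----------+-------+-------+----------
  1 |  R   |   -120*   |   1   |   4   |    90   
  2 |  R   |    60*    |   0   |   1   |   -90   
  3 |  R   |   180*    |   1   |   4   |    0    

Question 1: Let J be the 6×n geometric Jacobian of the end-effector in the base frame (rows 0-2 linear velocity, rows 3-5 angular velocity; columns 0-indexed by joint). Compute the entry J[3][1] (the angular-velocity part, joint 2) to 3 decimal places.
-0.866

axis z_1 = (-0.8660,0.5000,0.0000); lever o_n−o_1 = (1.1830,2.0490,-2.0981)
cross product → J_v[:, 1] = (-1.0490,-1.8170,-2.3660)
J_ω[:, 1] = z_1
entry J[3][1] = -0.8660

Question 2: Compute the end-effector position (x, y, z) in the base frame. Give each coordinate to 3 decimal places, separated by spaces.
after link 1: o_1 = (-2.0000, -3.4641, 1.0000)
after link 2: o_2 = (-2.2500, -3.8971, 1.8660)
after link 3: o_3 = (-0.8170, -1.4151, -1.0981)

-0.817 -1.415 -1.098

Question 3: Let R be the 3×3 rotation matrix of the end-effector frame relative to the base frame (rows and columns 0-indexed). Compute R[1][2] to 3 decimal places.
End-effector z-axis (col 2 of R) = (0.4330,0.7500,0.5000)
R[1][2] = 0.7500

0.750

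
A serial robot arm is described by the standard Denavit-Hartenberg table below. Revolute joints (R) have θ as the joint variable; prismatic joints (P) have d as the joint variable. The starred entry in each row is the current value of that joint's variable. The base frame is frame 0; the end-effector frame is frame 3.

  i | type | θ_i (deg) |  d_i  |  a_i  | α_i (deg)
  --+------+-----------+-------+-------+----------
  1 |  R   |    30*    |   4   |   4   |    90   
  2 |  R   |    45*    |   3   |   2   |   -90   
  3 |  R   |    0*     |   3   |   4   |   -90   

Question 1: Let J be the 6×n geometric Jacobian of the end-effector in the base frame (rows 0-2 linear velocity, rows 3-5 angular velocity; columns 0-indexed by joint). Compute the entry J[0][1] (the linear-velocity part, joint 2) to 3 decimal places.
axis z_1 = (0.5000,-0.8660,0.0000); lever o_n−o_1 = (3.3371,-1.5374,6.3640)
cross product → J_v[:, 1] = (-5.5114,-3.1820,2.1213)
J_ω[:, 1] = z_1
entry J[0][1] = -5.5114

-5.511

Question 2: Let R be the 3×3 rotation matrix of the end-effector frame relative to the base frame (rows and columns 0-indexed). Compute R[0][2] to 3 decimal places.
-0.500

End-effector z-axis (col 2 of R) = (-0.5000,0.8660,0.0000)
R[0][2] = -0.5000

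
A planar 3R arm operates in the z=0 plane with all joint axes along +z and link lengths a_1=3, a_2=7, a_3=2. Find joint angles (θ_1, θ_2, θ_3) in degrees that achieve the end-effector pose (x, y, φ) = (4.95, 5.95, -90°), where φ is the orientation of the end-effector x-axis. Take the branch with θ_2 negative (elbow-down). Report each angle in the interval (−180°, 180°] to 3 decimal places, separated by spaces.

wrist centre = target − a_3·(cos φ, sin φ) = (4.9500, 7.9500)
cos θ_2 = (87.7050−3²−7²)/(2·3·7) = 0.7073; θ_2 = -44.9874° (elbow-down)
β = atan2(7.9500,4.9500) = 58.0919°; ψ = atan2(-4.9487,7.9508) = -31.8985°
θ_1 = β − ψ = 89.9904°
θ_3 = φ − θ_1 − θ_2 = -135.0029° (wrapped to (-180°,180°])

89.990 -44.987 -135.003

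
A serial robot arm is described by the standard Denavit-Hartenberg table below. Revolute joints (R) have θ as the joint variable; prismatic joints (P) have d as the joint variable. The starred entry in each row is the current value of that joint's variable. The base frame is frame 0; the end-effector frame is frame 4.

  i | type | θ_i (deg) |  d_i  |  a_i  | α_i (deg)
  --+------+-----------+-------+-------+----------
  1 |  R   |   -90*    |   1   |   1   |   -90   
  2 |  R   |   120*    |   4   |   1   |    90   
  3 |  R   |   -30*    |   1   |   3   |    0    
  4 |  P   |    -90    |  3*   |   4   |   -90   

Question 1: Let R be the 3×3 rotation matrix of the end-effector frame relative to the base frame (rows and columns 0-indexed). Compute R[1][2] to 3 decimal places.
End-effector z-axis (col 2 of R) = (-0.5000,0.4330,-0.7500)
R[1][2] = 0.4330

0.433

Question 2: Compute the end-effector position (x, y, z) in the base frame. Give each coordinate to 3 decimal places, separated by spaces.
-0.964 -3.665 -2.384

after link 1: o_1 = (0.0000, -1.0000, 1.0000)
after link 2: o_2 = (4.0000, -0.5000, 0.1340)
after link 3: o_3 = (2.5000, -0.0670, -2.6160)
after link 4: o_4 = (-0.9641, -3.6651, -2.3840)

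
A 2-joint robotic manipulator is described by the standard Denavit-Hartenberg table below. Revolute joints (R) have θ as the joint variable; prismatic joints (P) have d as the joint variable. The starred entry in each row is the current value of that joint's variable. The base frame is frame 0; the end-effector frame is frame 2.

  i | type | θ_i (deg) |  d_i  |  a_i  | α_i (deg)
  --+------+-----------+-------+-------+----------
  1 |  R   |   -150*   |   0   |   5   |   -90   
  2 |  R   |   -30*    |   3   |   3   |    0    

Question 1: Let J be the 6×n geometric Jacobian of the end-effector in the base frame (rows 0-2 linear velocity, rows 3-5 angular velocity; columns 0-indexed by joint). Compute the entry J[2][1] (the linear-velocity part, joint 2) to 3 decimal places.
-2.598

axis z_1 = (0.5000,-0.8660,0.0000); lever o_n−o_1 = (-0.7500,-3.8971,1.5000)
cross product → J_v[:, 1] = (-1.2990,-0.7500,-2.5981)
J_ω[:, 1] = z_1
entry J[2][1] = -2.5981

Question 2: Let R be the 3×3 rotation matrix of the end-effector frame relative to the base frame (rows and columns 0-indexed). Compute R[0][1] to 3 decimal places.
-0.433

End-effector y-axis (col 1 of R) = (-0.4330,-0.2500,-0.8660)
R[0][1] = -0.4330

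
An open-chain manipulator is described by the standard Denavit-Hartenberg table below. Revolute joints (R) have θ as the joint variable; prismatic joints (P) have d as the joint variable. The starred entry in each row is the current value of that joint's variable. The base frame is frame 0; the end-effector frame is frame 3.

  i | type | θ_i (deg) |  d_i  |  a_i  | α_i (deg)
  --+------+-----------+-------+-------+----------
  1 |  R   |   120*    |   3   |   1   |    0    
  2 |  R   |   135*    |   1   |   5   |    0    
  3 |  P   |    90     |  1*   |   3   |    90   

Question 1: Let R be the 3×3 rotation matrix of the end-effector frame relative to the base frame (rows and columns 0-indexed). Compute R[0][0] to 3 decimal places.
End-effector x-axis (col 0 of R) = (0.9659,-0.2588,0.0000)
R[0][0] = 0.9659

0.966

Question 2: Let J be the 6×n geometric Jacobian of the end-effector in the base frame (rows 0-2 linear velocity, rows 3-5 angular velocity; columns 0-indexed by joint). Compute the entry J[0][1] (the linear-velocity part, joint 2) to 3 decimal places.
axis z_1 = (0.0000,0.0000,1.0000); lever o_n−o_1 = (1.6037,-5.6061,2.0000)
cross product → J_v[:, 1] = (5.6061,1.6037,-0.0000)
J_ω[:, 1] = z_1
entry J[0][1] = 5.6061

5.606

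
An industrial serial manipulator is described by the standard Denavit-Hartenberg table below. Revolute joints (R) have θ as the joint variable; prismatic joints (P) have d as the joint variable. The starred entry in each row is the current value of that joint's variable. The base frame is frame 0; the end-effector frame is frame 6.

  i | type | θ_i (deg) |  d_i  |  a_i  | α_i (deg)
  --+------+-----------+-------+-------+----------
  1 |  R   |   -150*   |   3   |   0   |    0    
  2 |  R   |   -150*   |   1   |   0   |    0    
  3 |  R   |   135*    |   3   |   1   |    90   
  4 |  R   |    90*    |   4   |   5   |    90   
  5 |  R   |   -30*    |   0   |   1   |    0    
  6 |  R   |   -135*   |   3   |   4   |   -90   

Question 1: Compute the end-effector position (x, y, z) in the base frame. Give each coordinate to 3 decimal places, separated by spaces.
after link 1: o_1 = (0.0000, 0.0000, 3.0000)
after link 2: o_2 = (0.0000, 0.0000, 4.0000)
after link 3: o_3 = (-0.9659, -0.2588, 7.0000)
after link 4: o_4 = (-2.0012, 3.6049, 12.0000)
after link 5: o_5 = (-1.8718, 3.1219, 12.8660)
after link 6: o_6 = (-4.5016, 1.3455, 9.0023)

-4.502 1.345 9.002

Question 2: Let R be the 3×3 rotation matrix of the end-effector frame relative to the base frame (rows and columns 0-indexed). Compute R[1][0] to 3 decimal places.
-0.250

End-effector x-axis (col 0 of R) = (0.0670,-0.2500,-0.9659)
R[1][0] = -0.2500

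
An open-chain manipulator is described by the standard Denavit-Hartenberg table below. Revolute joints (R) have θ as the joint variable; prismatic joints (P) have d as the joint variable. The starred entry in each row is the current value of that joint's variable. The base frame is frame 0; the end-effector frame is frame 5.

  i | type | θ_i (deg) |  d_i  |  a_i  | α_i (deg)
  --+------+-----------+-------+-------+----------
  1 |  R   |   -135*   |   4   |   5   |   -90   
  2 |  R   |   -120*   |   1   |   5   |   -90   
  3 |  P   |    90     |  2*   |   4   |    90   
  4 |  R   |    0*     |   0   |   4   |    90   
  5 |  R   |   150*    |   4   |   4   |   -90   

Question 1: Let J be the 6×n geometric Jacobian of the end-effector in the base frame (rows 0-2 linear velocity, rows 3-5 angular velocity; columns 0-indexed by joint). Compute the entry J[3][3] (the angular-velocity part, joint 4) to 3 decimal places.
0.354

axis z_3 = (0.3536,0.3536,0.8660); lever o_n−o_3 = (2.7777,3.5355,-0.2679)
cross product → J_v[:, 3] = (-3.1566,2.5003,0.2679)
J_ω[:, 3] = z_3
entry J[3][3] = 0.3536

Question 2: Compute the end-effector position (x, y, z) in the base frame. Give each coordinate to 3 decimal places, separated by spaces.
after link 1: o_1 = (-3.5355, -3.5355, 4.0000)
after link 2: o_2 = (-1.0607, -2.4749, 8.3301)
after link 3: o_3 = (-5.1138, -0.8712, 9.3301)
after link 4: o_4 = (-7.9423, 1.9572, 9.3301)
after link 5: o_5 = (-2.3362, 2.6643, 9.0622)

-2.336 2.664 9.062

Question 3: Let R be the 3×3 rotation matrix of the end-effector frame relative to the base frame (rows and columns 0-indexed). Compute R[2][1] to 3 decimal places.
0.500

End-effector y-axis (col 1 of R) = (-0.6124,-0.6124,0.5000)
R[2][1] = 0.5000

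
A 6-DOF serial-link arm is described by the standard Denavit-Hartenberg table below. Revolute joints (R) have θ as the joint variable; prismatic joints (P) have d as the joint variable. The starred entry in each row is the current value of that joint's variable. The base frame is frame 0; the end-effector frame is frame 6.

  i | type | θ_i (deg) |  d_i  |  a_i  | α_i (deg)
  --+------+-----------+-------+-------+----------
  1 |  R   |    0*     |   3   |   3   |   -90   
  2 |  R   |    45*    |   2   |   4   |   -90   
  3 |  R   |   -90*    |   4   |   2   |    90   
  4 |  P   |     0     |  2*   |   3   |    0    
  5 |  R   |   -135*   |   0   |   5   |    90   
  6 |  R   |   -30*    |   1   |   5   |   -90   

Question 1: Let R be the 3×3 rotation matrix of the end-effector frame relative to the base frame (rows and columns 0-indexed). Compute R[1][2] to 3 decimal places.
-0.354

End-effector z-axis (col 2 of R) = (-0.3624,-0.3536,0.8624)
R[1][2] = -0.3536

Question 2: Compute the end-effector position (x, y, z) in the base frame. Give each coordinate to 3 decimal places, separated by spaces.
after link 1: o_1 = (3.0000, 0.0000, 3.0000)
after link 2: o_2 = (5.8284, 2.0000, 0.1716)
after link 3: o_3 = (3.0000, 4.0000, -2.6569)
after link 4: o_4 = (1.5858, 7.0000, -1.2426)
after link 5: o_5 = (4.0858, 3.4645, 1.2574)
after link 6: o_6 = (7.5186, -0.3045, 1.1547)

7.519 -0.305 1.155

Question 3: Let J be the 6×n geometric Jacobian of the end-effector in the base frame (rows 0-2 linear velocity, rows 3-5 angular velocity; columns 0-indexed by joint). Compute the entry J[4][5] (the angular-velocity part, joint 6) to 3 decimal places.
-0.707

axis z_5 = (-0.5000,-0.7071,-0.5000); lever o_n−o_5 = (3.4328,-3.7690,-0.1027)
cross product → J_v[:, 5] = (-1.8119,-1.7678,4.3119)
J_ω[:, 5] = z_5
entry J[4][5] = -0.7071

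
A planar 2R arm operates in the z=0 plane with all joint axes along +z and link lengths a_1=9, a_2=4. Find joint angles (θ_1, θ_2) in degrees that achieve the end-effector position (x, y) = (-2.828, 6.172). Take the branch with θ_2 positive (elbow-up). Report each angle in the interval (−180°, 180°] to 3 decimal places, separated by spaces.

cos θ_2 = (46.0912−9²−4²)/(2·9·4) = -0.7071; θ_2 = 134.9968° (elbow-up)
β = atan2(6.1720,-2.8280) = 114.6172°; ψ = atan2(2.8286,6.1717) = 24.6226°
θ_1 = β − ψ = 89.9946°

89.995 134.997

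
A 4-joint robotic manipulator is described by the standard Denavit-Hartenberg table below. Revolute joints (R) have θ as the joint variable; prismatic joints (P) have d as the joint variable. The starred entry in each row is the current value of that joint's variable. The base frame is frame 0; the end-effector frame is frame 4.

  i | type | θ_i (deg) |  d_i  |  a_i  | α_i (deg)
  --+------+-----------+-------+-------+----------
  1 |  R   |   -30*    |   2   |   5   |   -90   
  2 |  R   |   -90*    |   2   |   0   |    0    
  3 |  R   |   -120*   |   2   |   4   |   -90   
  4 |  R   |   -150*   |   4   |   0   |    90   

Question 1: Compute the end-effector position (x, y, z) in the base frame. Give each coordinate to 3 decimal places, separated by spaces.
after link 1: o_1 = (4.3301, -2.5000, 2.0000)
after link 2: o_2 = (5.3301, -0.7679, 2.0000)
after link 3: o_3 = (3.3301, 2.6962, 0.0000)
after link 4: o_4 = (1.5981, 3.6962, 3.4641)

1.598 3.696 3.464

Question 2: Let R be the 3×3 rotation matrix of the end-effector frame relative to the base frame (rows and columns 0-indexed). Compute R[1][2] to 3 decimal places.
End-effector z-axis (col 2 of R) = (-0.0580,-0.9665,0.2500)
R[1][2] = -0.9665

-0.967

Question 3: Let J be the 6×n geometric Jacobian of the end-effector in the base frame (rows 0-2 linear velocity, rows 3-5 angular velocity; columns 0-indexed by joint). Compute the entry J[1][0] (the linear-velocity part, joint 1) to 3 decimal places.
1.598

axis z_0 = ẑ; lever o_n−o_0 = (1.5981,3.6962,3.4641)
cross product → J_v[:, 0] = (-3.6962,1.5981,0.0000)
J_ω[:, 0] = z_0
entry J[1][0] = 1.5981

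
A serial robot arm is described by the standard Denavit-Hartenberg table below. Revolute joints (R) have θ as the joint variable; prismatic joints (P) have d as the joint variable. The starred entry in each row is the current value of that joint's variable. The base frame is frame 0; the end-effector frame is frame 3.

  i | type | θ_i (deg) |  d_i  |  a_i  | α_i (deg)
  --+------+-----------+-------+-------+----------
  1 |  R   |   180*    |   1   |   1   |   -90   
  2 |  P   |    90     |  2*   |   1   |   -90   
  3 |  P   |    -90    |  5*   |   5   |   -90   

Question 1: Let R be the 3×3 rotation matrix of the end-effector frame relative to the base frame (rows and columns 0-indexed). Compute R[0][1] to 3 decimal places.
-1.000

End-effector y-axis (col 1 of R) = (-1.0000,0.0000,-0.0000)
R[0][1] = -1.0000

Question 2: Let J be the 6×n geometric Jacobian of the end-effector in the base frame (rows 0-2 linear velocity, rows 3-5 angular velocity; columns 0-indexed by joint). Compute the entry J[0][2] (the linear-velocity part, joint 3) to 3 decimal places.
1.000

prismatic axis z_2 = (1.0000,-0.0000,-0.0000)
J_v[:, 2] = z_2; J_ω[:, 2] = (0,0,0)
entry J[0][2] = 1.0000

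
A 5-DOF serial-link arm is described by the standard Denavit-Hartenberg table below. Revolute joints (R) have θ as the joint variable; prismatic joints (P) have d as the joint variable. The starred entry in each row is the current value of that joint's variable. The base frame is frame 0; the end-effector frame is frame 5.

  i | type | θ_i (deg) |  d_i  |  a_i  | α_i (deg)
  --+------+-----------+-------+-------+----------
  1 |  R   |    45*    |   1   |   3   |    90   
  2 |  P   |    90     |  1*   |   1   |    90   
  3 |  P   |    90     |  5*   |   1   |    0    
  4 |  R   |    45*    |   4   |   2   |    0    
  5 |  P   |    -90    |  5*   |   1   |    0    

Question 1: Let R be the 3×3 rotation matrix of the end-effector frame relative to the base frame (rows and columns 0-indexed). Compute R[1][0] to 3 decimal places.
End-effector x-axis (col 0 of R) = (0.5000,-0.5000,0.7071)
R[1][0] = -0.5000

-0.500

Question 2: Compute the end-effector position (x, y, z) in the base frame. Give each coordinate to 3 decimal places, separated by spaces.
14.935 9.107 1.293

after link 1: o_1 = (2.1213, 2.1213, 1.0000)
after link 2: o_2 = (2.8284, 1.4142, 2.0000)
after link 3: o_3 = (7.0711, 4.2426, 2.0000)
after link 4: o_4 = (10.8995, 6.0711, 0.5858)
after link 5: o_5 = (14.9350, 9.1066, 1.2929)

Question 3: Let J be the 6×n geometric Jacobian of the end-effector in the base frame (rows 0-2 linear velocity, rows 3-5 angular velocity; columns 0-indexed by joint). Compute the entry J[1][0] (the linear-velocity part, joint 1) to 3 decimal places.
14.935

axis z_0 = ẑ; lever o_n−o_0 = (14.9350,9.1066,1.2929)
cross product → J_v[:, 0] = (-9.1066,14.9350,0.0000)
J_ω[:, 0] = z_0
entry J[1][0] = 14.9350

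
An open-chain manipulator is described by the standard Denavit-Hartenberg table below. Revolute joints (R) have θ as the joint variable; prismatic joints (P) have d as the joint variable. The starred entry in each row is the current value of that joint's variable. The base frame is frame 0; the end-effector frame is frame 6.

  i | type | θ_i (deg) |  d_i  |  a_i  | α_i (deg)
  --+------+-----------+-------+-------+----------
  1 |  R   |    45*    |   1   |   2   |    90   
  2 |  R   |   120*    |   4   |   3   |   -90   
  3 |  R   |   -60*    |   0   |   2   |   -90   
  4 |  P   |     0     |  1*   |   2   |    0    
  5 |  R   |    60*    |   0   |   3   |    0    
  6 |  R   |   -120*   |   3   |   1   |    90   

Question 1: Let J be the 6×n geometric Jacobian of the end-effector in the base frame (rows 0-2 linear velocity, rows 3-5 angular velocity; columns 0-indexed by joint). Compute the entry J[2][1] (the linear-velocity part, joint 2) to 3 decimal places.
-3.232

axis z_1 = (0.7071,-0.7071,0.0000); lever o_n−o_1 = (2.8030,-7.3739,9.0622)
cross product → J_v[:, 1] = (-6.4079,-6.4079,-3.2321)
J_ω[:, 1] = z_1
entry J[2][1] = -3.2321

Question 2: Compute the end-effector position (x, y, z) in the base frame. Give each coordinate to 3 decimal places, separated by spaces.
4.217 -5.960 10.062

after link 1: o_1 = (1.4142, 1.4142, 1.0000)
after link 2: o_2 = (3.1820, -2.4749, 3.5981)
after link 3: o_3 = (4.0532, -4.0532, 4.4641)
after link 4: o_4 = (4.2646, -5.5841, 6.0801)
after link 5: o_5 = (6.5090, -5.1768, 8.0287)
after link 6: o_6 = (4.2173, -5.9596, 10.0622)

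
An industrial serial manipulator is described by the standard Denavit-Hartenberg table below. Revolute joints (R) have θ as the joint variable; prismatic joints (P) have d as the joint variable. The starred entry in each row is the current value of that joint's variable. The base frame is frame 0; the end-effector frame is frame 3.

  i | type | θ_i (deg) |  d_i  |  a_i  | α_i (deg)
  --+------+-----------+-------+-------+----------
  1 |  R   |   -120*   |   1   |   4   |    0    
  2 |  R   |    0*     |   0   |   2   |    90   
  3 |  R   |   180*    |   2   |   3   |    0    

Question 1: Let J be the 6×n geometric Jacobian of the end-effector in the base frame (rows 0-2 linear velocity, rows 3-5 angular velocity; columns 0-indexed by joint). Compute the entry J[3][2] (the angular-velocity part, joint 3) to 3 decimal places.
-0.866

axis z_2 = (-0.8660,0.5000,0.0000); lever o_n−o_2 = (-0.2321,3.5981,0.0000)
cross product → J_v[:, 2] = (0.0000,0.0000,-3.0000)
J_ω[:, 2] = z_2
entry J[3][2] = -0.8660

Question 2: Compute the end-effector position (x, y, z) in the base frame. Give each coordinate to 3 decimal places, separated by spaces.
-3.232 -1.598 1.000

after link 1: o_1 = (-2.0000, -3.4641, 1.0000)
after link 2: o_2 = (-3.0000, -5.1962, 1.0000)
after link 3: o_3 = (-3.2321, -1.5981, 1.0000)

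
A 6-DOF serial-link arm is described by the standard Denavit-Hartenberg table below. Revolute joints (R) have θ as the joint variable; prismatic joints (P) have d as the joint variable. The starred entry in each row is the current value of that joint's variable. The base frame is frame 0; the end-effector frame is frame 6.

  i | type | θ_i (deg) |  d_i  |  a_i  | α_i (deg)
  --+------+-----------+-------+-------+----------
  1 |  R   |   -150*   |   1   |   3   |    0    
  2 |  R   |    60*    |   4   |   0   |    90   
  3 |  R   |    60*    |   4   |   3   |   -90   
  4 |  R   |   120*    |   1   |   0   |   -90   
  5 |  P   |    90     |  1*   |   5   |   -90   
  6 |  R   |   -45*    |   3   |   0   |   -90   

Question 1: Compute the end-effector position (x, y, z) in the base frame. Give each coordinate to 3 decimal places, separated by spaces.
-9.696 -6.781 6.147

after link 1: o_1 = (-2.5981, -1.5000, 1.0000)
after link 2: o_2 = (-2.5981, -1.5000, 5.0000)
after link 3: o_3 = (-6.5981, -3.0000, 7.5981)
after link 4: o_4 = (-6.5981, -2.1340, 8.0981)
after link 5: o_5 = (-7.0981, -6.0311, 4.8481)
after link 6: o_6 = (-9.6962, -6.7811, 6.1471)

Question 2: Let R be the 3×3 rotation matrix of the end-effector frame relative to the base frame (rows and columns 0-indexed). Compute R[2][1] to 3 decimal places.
-0.433

End-effector y-axis (col 1 of R) = (0.8660,0.2500,-0.4330)
R[2][1] = -0.4330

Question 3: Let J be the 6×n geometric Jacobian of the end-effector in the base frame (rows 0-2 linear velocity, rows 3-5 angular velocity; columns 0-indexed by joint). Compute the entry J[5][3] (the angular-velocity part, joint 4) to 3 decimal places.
0.500

axis z_3 = (0.0000,0.8660,0.5000); lever o_n−o_3 = (-3.0981,-3.7811,-1.4510)
cross product → J_v[:, 3] = (0.6340,-1.5490,2.6830)
J_ω[:, 3] = z_3
entry J[5][3] = 0.5000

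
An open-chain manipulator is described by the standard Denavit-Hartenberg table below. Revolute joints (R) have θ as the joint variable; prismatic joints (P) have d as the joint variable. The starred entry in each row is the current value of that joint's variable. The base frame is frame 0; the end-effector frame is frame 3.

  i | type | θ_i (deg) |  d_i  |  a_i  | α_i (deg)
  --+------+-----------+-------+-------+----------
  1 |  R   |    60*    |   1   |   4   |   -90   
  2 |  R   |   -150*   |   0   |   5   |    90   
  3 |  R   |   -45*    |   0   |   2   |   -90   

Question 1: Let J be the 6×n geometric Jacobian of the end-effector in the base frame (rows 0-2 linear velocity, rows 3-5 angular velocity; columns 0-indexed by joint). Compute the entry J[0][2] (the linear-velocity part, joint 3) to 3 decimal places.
-1.837

axis z_2 = (-0.2500,-0.4330,-0.8660); lever o_n−o_2 = (0.6124,-1.7678,0.7071)
cross product → J_v[:, 2] = (-1.8371,-0.3536,0.7071)
J_ω[:, 2] = z_2
entry J[0][2] = -1.8371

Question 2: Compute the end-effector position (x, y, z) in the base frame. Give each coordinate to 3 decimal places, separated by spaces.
0.447 -2.054 4.207

after link 1: o_1 = (2.0000, 3.4641, 1.0000)
after link 2: o_2 = (-0.1651, -0.2859, 3.5000)
after link 3: o_3 = (0.4473, -2.0537, 4.2071)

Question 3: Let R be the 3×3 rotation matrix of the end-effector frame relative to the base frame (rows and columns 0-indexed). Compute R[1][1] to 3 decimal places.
End-effector y-axis (col 1 of R) = (0.2500,0.4330,0.8660)
R[1][1] = 0.4330

0.433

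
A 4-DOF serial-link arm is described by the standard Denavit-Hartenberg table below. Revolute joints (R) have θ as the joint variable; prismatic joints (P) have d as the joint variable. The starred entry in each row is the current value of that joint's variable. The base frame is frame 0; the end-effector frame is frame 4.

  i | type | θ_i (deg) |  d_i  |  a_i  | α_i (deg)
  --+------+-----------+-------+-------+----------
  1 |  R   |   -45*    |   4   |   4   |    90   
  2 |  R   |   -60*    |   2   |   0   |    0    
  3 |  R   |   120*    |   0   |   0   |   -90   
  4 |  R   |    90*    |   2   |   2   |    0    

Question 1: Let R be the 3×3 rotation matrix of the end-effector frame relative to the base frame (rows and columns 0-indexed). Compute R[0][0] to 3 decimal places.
End-effector x-axis (col 0 of R) = (0.7071,0.7071,0.0000)
R[0][0] = 0.7071

0.707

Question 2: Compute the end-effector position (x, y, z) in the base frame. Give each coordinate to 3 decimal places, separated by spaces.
1.604 -1.604 5.000

after link 1: o_1 = (2.8284, -2.8284, 4.0000)
after link 2: o_2 = (1.4142, -4.2426, 4.0000)
after link 3: o_3 = (1.4142, -4.2426, 4.0000)
after link 4: o_4 = (1.6037, -1.6037, 5.0000)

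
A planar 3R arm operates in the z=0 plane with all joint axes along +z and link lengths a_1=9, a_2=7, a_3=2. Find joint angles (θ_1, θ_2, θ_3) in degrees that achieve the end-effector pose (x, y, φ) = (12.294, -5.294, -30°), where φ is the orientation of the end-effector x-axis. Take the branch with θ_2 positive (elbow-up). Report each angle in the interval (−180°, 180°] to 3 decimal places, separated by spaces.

-60.001 90.003 -60.003

wrist centre = target − a_3·(cos φ, sin φ) = (10.5619, -4.2940)
cos θ_2 = (129.9932−9²−7²)/(2·9·7) = -0.0001; θ_2 = 90.0031° (elbow-up)
β = atan2(-4.2940,10.5619) = -22.1244°; ψ = atan2(7.0000,8.9996) = 37.8761°
θ_1 = β − ψ = -60.0005°
θ_3 = φ − θ_1 − θ_2 = -60.0026° (wrapped to (-180°,180°])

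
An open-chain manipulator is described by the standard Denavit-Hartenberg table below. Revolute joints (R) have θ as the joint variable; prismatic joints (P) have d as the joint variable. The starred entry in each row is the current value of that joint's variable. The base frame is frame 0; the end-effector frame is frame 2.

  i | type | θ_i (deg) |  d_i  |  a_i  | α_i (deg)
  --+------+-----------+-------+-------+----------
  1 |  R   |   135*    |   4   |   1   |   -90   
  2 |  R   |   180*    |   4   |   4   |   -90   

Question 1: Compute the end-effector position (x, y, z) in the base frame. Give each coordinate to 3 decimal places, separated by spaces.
-0.707 -4.950 4.000

after link 1: o_1 = (-0.7071, 0.7071, 4.0000)
after link 2: o_2 = (-0.7071, -4.9497, 4.0000)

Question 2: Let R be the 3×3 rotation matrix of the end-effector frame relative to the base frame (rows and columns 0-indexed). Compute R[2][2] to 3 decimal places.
1.000

End-effector z-axis (col 2 of R) = (0.0000,-0.0000,1.0000)
R[2][2] = 1.0000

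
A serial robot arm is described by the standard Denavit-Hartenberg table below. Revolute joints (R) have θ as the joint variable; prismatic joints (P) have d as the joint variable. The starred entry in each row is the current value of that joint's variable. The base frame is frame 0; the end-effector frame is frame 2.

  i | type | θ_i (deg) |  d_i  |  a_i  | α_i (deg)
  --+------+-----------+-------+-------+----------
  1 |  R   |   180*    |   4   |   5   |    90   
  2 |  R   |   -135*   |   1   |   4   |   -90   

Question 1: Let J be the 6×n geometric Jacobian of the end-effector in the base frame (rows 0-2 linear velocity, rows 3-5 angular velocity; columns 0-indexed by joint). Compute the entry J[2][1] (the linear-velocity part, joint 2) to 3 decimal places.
-2.828

axis z_1 = (0.0000,1.0000,0.0000); lever o_n−o_1 = (2.8284,1.0000,-2.8284)
cross product → J_v[:, 1] = (-2.8284,0.0000,-2.8284)
J_ω[:, 1] = z_1
entry J[2][1] = -2.8284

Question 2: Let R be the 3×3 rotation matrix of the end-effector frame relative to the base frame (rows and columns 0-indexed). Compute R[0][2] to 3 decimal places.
-0.707

End-effector z-axis (col 2 of R) = (-0.7071,0.0000,-0.7071)
R[0][2] = -0.7071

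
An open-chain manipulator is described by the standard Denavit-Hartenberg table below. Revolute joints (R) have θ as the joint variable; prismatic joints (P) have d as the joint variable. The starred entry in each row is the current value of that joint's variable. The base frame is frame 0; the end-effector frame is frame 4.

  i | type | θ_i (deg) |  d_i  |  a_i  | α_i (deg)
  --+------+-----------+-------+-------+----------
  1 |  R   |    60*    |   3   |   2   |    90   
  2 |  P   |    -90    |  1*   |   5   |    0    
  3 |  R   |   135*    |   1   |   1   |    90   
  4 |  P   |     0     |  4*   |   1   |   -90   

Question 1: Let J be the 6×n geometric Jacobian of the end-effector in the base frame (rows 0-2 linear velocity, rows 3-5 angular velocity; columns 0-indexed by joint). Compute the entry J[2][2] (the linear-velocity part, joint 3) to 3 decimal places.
axis z_2 = (0.8660,-0.5000,0.0000); lever o_n−o_2 = (2.9873,3.1742,-1.4142)
cross product → J_v[:, 2] = (0.7071,1.2247,4.2426)
J_ω[:, 2] = z_2
entry J[2][2] = 4.2426

4.243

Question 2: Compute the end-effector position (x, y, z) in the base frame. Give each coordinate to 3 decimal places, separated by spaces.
after link 1: o_1 = (1.0000, 1.7321, 3.0000)
after link 2: o_2 = (1.8660, 1.2321, -2.0000)
after link 3: o_3 = (3.0856, 1.3444, -1.2929)
after link 4: o_4 = (4.8534, 4.4063, -3.4142)

4.853 4.406 -3.414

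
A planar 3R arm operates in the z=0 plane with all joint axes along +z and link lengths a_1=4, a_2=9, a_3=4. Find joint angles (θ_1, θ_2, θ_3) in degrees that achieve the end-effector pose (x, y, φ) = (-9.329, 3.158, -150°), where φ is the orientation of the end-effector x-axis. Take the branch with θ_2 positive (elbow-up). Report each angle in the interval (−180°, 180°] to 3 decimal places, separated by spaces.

wrist centre = target − a_3·(cos φ, sin φ) = (-5.8649, 5.1580)
cos θ_2 = (61.0020−4²−9²)/(2·4·9) = -0.5000; θ_2 = 119.9982° (elbow-up)
β = atan2(5.1580,-5.8649) = 138.6694°; ψ = atan2(7.7944,-0.4998) = 93.6686°
θ_1 = β − ψ = 45.0008°
θ_3 = φ − θ_1 − θ_2 = 45.0011° (wrapped to (-180°,180°])

45.001 119.998 45.001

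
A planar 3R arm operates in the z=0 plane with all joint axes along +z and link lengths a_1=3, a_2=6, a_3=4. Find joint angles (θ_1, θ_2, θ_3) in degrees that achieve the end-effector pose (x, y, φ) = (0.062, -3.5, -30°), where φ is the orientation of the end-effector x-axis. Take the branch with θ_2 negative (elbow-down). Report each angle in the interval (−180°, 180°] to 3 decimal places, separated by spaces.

wrist centre = target − a_3·(cos φ, sin φ) = (-3.4021, -1.5000)
cos θ_2 = (13.8243−3²−6²)/(2·3·6) = -0.8660; θ_2 = -149.9961° (elbow-down)
β = atan2(-1.5000,-3.4021) = -156.2071°; ψ = atan2(-3.0003,-2.1960) = -126.2003°
θ_1 = β − ψ = -30.0068°
θ_3 = φ − θ_1 − θ_2 = 150.0029° (wrapped to (-180°,180°])

-30.007 -149.996 150.003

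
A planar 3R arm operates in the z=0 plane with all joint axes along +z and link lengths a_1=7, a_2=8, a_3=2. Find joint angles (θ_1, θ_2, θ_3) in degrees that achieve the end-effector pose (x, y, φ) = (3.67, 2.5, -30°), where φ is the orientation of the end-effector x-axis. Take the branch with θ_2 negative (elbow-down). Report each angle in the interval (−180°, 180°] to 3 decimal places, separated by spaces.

wrist centre = target − a_3·(cos φ, sin φ) = (1.9379, 3.5000)
cos θ_2 = (16.0056−7²−8²)/(2·7·8) = -0.8660; θ_2 = -149.9995° (elbow-down)
β = atan2(3.5000,1.9379) = 61.0267°; ψ = atan2(-4.0001,0.0718) = -88.9712°
θ_1 = β − ψ = 149.9979°
θ_3 = φ − θ_1 − θ_2 = -29.9984° (wrapped to (-180°,180°])

149.998 -149.999 -29.998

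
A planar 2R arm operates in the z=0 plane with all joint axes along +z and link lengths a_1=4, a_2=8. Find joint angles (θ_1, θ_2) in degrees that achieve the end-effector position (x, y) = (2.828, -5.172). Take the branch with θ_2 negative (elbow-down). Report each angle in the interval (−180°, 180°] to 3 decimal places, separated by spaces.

44.991 -134.997

cos θ_2 = (34.7472−4²−8²)/(2·4·8) = -0.7071; θ_2 = -134.9975° (elbow-down)
β = atan2(-5.1720,2.8280) = -61.3306°; ψ = atan2(-5.6571,-1.6566) = -106.3219°
θ_1 = β − ψ = 44.9913°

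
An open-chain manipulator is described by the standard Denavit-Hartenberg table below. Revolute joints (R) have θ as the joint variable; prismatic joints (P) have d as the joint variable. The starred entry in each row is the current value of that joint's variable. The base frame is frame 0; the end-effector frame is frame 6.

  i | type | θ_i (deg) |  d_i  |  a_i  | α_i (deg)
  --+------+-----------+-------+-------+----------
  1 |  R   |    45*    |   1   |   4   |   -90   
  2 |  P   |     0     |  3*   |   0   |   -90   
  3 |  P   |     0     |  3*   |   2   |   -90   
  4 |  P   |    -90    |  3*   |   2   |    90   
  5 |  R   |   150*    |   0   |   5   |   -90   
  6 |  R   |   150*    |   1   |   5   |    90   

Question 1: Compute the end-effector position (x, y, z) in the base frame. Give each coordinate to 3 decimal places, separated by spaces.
5.635 6.386 -2.920

after link 1: o_1 = (2.8284, 2.8284, 1.0000)
after link 2: o_2 = (0.7071, 4.9497, 1.0000)
after link 3: o_3 = (2.1213, 6.3640, -2.0000)
after link 4: o_4 = (4.2426, 4.2426, -4.0000)
after link 5: o_5 = (6.0104, 2.4749, 0.3301)
after link 6: o_6 = (5.6349, 6.3859, -2.9199)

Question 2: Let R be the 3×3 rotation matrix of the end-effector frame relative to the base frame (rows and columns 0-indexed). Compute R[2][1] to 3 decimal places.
0.500

End-effector y-axis (col 1 of R) = (-0.6124,0.6124,0.5000)
R[2][1] = 0.5000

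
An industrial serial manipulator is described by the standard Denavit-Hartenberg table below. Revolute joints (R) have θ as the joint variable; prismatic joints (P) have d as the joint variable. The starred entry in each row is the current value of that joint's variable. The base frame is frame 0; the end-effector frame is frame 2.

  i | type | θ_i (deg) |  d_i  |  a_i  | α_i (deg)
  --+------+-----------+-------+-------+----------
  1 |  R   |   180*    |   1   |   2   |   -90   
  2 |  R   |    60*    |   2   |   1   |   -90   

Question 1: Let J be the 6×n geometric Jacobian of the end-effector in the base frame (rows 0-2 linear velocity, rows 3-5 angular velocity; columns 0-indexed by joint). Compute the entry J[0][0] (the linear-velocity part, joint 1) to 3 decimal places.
2.000

axis z_0 = ẑ; lever o_n−o_0 = (-2.5000,-2.0000,0.1340)
cross product → J_v[:, 0] = (2.0000,-2.5000,0.0000)
J_ω[:, 0] = z_0
entry J[0][0] = 2.0000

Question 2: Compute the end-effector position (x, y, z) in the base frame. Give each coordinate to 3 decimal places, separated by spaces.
after link 1: o_1 = (-2.0000, 0.0000, 1.0000)
after link 2: o_2 = (-2.5000, -2.0000, 0.1340)

-2.500 -2.000 0.134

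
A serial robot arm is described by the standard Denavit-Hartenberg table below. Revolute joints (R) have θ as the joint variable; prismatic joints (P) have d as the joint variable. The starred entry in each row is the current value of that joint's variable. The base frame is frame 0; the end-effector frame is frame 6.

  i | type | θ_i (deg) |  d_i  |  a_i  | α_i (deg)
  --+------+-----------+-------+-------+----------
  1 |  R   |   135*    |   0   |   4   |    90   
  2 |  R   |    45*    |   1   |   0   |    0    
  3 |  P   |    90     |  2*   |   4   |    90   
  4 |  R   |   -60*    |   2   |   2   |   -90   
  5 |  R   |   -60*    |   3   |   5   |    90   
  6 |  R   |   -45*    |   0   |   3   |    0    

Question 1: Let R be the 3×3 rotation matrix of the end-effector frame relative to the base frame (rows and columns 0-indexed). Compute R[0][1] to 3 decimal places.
0.122

End-effector y-axis (col 1 of R) = (0.1219,-0.0549,0.9910)
R[0][1] = 0.1219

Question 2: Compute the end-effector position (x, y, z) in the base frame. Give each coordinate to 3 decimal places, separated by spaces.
after link 1: o_1 = (-2.8284, 2.8284, 0.0000)
after link 2: o_2 = (-2.1213, 3.5355, 0.0000)
after link 3: o_3 = (1.2929, 2.9497, 2.8284)
after link 4: o_4 = (-0.4319, 2.2250, 4.9497)
after link 5: o_5 = (-1.1431, 1.9958, 10.7326)
after link 6: o_6 = (-4.1146, 2.1682, 11.1076)

-4.115 2.168 11.108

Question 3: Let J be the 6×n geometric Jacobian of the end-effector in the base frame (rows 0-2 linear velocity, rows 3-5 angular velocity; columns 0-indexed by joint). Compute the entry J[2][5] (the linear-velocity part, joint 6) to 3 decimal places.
axis z_5 = (0.0638,0.9968,0.0474); lever o_n−o_5 = (-2.9715,0.1724,0.3750)
cross product → J_v[:, 5] = (0.3656,-0.1647,2.9731)
J_ω[:, 5] = z_5
entry J[2][5] = 2.9731

2.973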